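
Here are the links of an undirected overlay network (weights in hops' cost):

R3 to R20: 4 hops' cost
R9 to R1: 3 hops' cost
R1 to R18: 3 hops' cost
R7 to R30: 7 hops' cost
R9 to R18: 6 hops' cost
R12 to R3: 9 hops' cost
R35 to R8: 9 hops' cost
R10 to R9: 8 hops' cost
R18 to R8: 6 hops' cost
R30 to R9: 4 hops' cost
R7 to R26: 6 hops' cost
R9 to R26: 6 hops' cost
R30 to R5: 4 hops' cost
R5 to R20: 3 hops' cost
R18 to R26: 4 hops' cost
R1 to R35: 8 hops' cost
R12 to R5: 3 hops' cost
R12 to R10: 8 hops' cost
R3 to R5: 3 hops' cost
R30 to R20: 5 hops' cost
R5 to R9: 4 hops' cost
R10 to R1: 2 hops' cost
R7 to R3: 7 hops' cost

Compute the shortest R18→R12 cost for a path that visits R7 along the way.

Shortest R18→R7: R18–R26–R7 = 10
Shortest R7→R12: R7–R3–R5–R12 = 13
Total via R7: 10 + 13 = 23 hops' cost.

23 hops' cost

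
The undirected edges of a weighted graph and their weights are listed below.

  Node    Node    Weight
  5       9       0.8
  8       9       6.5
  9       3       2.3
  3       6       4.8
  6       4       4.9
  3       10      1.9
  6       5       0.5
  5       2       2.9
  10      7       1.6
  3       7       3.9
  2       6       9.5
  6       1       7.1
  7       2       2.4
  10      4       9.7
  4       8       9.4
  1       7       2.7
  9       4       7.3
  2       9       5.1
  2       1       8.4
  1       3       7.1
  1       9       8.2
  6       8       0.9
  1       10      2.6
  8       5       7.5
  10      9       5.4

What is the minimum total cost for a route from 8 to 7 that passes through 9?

8

Best 8 to 9: 8–6–5–9 costing 2.2
Best 9 to 7: 9–3–10–7 costing 5.8
Total via 9: 2.2 + 5.8 = 8.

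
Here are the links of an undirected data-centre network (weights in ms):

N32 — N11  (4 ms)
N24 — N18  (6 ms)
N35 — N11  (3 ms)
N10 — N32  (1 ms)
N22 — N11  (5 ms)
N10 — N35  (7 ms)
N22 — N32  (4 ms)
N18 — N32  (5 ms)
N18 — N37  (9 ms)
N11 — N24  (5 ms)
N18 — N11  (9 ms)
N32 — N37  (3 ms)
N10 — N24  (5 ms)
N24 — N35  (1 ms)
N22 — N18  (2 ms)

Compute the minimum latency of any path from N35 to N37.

10 ms

Running Dijkstra from N35:
N35: 0
N24: 1  (via N35)
N11: 3  (via N35)
N10: 6  (via N24)
N18: 7  (via N24)
N32: 7  (via N11)
N22: 8  (via N11)
N37: 10  (via N32)
Shortest route: N35 → N11 → N32 → N37 = 10 ms.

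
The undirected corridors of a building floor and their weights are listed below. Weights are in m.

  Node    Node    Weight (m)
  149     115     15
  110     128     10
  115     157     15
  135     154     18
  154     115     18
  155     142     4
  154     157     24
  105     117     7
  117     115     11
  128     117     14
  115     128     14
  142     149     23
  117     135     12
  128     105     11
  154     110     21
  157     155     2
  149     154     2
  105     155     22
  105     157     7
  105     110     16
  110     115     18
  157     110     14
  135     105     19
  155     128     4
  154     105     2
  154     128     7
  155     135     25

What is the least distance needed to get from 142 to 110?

Compare a few routes:
142 - 155 - 157 - 110: 4+2+14 = 20
142 - 155 - 128 - 110: 4+4+10 = 18
Cheapest is 142 - 155 - 128 - 110 at 18 m.

18 m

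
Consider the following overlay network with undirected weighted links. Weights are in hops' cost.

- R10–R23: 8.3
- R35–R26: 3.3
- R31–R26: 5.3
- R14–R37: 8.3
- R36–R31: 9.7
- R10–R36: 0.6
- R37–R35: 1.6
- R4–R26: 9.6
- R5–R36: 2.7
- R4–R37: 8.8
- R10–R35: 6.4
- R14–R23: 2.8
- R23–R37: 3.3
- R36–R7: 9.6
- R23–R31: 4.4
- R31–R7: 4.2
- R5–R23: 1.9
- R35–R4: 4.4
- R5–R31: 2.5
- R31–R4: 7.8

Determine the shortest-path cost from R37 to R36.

Settle nodes by increasing distance from R37:
R37: 0
R35: 1.6  (via R37)
R23: 3.3  (via R37)
R26: 4.9  (via R35)
R5: 5.2  (via R23)
R4: 6  (via R35)
R14: 6.1  (via R23)
R31: 7.7  (via R23)
R36: 7.9  (via R5)
Shortest route: R37–R23–R5–R36 = 7.9 hops' cost.

7.9 hops' cost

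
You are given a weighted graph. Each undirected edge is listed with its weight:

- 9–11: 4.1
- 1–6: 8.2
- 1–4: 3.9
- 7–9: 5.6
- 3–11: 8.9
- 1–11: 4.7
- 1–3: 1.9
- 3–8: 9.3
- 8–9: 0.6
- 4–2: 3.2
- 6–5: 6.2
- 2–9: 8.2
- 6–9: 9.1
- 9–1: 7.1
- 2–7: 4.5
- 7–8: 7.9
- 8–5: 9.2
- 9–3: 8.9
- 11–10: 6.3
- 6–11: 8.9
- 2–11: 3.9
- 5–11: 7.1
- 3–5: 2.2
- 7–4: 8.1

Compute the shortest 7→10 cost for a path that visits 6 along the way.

29.9

Shortest 7→6: 7–9–6 = 14.7
Shortest 6→10: 6–11–10 = 15.2
Total via 6: 14.7 + 15.2 = 29.9.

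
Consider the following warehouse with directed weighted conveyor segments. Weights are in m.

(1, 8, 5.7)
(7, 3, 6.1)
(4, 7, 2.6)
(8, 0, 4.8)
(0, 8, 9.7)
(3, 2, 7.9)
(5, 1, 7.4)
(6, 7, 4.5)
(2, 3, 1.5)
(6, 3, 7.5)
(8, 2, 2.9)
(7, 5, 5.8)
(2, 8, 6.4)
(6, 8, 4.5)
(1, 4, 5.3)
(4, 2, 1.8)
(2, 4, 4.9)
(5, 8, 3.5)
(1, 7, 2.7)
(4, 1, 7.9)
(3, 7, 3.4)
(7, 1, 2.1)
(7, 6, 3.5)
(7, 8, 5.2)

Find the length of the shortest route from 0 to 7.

Running Dijkstra from 0:
0: 0
8: 9.7  (via 0)
2: 12.6  (via 8)
3: 14.1  (via 2)
4: 17.5  (via 2)
7: 17.5  (via 3)
Shortest route: 0–8–2–3–7 = 17.5 m.

17.5 m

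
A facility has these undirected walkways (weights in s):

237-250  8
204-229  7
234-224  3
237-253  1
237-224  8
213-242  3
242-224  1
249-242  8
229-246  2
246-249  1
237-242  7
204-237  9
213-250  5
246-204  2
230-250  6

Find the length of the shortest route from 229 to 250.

Running Dijkstra from 229:
229: 0
246: 2  (via 229)
249: 3  (via 246)
204: 4  (via 246)
242: 11  (via 249)
224: 12  (via 242)
237: 13  (via 204)
253: 14  (via 237)
213: 14  (via 242)
234: 15  (via 224)
250: 19  (via 213)
Shortest route: 229–246–249–242–213–250 = 19 s.

19 s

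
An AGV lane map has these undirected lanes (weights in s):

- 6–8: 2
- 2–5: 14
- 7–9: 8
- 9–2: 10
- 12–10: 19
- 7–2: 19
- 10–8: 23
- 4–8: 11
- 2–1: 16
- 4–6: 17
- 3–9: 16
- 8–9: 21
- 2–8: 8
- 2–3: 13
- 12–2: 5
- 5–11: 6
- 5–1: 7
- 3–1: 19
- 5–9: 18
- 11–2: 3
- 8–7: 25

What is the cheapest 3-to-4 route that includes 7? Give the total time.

60 s

Shortest 3→7: 3 → 9 → 7 = 24
Best 7 to 4: 7 → 8 → 4 costing 36
Total via 7: 24 + 36 = 60 s.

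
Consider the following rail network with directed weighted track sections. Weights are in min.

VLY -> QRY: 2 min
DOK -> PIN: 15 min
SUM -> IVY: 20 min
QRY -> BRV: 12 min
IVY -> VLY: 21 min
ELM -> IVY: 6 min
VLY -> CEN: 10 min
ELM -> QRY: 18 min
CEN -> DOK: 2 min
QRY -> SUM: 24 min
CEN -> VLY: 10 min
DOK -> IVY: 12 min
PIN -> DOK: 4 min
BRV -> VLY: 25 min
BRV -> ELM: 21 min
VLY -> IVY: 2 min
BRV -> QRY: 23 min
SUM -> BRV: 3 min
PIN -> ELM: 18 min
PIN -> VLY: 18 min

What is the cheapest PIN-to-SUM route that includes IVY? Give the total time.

63 min

Shortest PIN→IVY: PIN → DOK → IVY = 16
Best IVY to SUM: IVY → VLY → QRY → SUM costing 47
Total via IVY: 16 + 47 = 63 min.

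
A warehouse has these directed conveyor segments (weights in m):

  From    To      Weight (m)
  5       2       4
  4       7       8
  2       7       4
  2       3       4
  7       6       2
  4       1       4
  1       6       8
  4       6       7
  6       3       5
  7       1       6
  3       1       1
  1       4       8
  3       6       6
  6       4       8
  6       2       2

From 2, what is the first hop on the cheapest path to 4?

3

Candidate routes:
2 → 3 → 6 → 4: 4+6+8 = 18
2 → 7 → 6 → 4: 4+2+8 = 14
2 → 3 → 1 → 4: 4+1+8 = 13
The minimum is 13 m via 2 → 3 → 1 → 4.
So from 2 the first move is to 3.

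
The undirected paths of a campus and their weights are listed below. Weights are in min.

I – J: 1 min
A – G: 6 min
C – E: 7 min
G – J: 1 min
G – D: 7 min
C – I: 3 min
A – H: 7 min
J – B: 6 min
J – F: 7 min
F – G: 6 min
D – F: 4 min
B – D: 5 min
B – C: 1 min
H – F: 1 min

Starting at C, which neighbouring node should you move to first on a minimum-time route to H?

Candidate routes:
C - B - D - F - H: 1+5+4+1 = 11
C - I - J - G - F - H: 3+1+1+6+1 = 12
The minimum is 11 min via C - B - D - F - H.
So from C the first move is to B.

B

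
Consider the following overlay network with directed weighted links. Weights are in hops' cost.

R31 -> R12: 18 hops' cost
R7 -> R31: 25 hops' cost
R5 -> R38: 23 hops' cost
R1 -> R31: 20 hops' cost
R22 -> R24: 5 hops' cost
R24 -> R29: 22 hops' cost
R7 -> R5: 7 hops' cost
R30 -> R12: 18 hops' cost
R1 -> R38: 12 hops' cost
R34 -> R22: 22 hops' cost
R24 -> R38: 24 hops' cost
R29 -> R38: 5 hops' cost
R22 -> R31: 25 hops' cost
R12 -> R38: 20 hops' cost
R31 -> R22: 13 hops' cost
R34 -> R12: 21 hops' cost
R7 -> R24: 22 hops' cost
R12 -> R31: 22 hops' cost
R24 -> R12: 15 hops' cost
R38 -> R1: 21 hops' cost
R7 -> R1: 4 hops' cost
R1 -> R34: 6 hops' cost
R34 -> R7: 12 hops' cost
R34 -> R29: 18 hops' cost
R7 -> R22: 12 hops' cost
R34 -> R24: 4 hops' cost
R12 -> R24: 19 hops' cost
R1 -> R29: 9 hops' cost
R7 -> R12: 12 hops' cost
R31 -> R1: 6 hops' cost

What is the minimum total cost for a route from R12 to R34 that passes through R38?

Shortest R12→R38: R12 → R38 = 20
Best R38 to R34: R38 → R1 → R34 costing 27
Total via R38: 20 + 27 = 47 hops' cost.

47 hops' cost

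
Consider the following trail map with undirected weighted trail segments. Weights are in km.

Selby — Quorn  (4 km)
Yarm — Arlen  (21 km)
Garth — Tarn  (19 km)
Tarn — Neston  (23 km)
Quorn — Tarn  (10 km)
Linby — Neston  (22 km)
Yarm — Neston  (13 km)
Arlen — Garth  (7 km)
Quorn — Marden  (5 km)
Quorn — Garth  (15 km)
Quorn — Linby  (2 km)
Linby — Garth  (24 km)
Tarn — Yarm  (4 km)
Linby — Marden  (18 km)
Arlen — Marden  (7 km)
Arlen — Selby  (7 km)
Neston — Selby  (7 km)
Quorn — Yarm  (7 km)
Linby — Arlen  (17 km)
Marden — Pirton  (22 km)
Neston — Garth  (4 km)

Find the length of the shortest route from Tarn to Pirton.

37 km

Enumerating some paths:
Tarn–Yarm–Quorn–Marden–Pirton: 4+7+5+22 = 38
Tarn–Quorn–Marden–Pirton: 10+5+22 = 37
Tarn–Quorn–Selby–Arlen–Marden–Pirton: 10+4+7+7+22 = 50
Cheapest is Tarn–Quorn–Marden–Pirton at 37 km.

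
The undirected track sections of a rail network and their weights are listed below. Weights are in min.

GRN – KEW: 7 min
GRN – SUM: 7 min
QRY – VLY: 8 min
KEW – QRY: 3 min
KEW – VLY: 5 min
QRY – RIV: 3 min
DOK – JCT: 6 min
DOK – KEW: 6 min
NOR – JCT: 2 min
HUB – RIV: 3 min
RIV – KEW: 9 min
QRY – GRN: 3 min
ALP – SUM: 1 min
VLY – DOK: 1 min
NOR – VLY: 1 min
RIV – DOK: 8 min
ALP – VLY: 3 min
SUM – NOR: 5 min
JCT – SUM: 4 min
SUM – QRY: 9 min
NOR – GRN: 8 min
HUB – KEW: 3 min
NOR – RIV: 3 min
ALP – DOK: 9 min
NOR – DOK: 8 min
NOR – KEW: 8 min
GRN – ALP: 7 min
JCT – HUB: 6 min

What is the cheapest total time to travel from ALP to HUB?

10 min

Shortest distances from ALP:
ALP: 0
SUM: 1  (via ALP)
VLY: 3  (via ALP)
DOK: 4  (via VLY)
NOR: 4  (via VLY)
JCT: 5  (via SUM)
GRN: 7  (via ALP)
RIV: 7  (via NOR)
KEW: 8  (via VLY)
QRY: 10  (via SUM)
HUB: 10  (via RIV)
Shortest route: ALP–VLY–NOR–RIV–HUB = 10 min.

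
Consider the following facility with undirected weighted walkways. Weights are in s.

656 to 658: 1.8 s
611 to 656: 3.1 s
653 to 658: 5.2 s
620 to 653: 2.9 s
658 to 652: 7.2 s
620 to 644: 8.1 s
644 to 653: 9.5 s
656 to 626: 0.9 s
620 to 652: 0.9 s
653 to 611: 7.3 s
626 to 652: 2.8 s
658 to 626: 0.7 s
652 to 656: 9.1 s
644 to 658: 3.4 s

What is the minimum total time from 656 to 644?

5 s

Settle nodes by increasing distance from 656:
656: 0
626: 0.9  (via 656)
658: 1.6  (via 626)
611: 3.1  (via 656)
652: 3.7  (via 626)
620: 4.6  (via 652)
644: 5  (via 658)
Shortest route: 656 → 626 → 658 → 644 = 5 s.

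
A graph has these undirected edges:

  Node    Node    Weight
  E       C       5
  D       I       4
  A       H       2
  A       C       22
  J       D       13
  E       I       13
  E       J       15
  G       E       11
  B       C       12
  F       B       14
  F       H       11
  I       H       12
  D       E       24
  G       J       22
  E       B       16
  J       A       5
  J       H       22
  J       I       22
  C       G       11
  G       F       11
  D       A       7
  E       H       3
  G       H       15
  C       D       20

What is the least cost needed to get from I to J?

16

Settle nodes by increasing distance from I:
I: 0
D: 4  (via I)
A: 11  (via D)
H: 12  (via I)
E: 13  (via I)
J: 16  (via A)
Shortest route: I–D–A–J = 16.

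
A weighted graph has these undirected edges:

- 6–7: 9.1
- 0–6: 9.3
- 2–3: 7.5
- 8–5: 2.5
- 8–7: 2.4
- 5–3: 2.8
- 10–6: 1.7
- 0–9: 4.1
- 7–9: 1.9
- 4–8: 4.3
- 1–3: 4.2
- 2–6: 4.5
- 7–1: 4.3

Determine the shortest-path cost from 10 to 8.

Compare a few routes:
10 → 6 → 7 → 8: 1.7+9.1+2.4 = 13.2
10 → 6 → 0 → 9 → 7 → 8: 1.7+9.3+4.1+1.9+2.4 = 19.4
10 → 6 → 2 → 3 → 5 → 8: 1.7+4.5+7.5+2.8+2.5 = 19
Cheapest is 10 → 6 → 7 → 8 at 13.2.

13.2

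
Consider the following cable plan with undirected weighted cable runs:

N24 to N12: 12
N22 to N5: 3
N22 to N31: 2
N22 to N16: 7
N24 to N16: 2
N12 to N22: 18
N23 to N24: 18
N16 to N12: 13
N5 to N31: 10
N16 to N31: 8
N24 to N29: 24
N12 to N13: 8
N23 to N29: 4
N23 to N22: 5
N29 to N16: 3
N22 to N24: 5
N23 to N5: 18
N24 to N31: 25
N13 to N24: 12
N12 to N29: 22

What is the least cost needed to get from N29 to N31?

Compare a few routes:
N29 - N16 - N31: 3+8 = 11
N29 - N16 - N22 - N31: 3+7+2 = 12
N29 - N16 - N24 - N22 - N31: 3+2+5+2 = 12
Cheapest is N29 - N16 - N31 at 11.

11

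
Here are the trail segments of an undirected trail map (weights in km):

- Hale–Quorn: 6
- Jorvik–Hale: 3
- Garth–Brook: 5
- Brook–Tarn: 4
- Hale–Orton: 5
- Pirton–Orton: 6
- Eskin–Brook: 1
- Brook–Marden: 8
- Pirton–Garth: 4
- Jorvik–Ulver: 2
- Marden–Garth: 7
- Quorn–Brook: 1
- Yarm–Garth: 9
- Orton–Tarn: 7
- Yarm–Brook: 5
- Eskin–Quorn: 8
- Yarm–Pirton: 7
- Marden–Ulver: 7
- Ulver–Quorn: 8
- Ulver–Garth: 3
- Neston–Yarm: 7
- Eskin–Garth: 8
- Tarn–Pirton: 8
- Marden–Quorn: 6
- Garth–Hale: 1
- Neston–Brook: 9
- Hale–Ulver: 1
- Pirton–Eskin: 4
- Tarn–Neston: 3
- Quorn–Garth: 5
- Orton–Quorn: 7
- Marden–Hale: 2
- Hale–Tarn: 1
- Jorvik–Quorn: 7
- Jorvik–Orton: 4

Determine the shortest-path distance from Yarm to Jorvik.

Running Dijkstra from Yarm:
Yarm: 0
Brook: 5  (via Yarm)
Quorn: 6  (via Brook)
Eskin: 6  (via Brook)
Neston: 7  (via Yarm)
Pirton: 7  (via Yarm)
Tarn: 9  (via Brook)
Garth: 9  (via Yarm)
Hale: 10  (via Tarn)
Ulver: 11  (via Hale)
Marden: 12  (via Quorn)
Orton: 13  (via Quorn)
Jorvik: 13  (via Quorn)
Shortest route: Yarm → Brook → Quorn → Jorvik = 13 km.

13 km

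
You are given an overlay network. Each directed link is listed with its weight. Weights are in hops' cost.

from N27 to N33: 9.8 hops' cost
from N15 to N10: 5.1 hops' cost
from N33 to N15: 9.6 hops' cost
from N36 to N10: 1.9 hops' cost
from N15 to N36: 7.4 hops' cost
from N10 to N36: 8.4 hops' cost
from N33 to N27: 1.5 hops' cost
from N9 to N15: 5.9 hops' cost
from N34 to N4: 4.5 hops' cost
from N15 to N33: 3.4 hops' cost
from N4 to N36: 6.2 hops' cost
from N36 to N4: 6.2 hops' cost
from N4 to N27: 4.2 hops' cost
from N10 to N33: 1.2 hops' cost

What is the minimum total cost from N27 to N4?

33 hops' cost

Candidate routes:
N27 - N33 - N15 - N10 - N36 - N4: 9.8+9.6+5.1+8.4+6.2 = 39.1
N27 - N33 - N15 - N36 - N4: 9.8+9.6+7.4+6.2 = 33
Cheapest is N27 - N33 - N15 - N36 - N4 at 33 hops' cost.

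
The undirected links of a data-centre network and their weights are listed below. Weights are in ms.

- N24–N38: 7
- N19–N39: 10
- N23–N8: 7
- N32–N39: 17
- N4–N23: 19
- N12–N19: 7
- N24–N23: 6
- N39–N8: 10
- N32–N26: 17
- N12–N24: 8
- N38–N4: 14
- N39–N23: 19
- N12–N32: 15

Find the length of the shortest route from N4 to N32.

44 ms

Running Dijkstra from N4:
N4: 0
N38: 14  (via N4)
N23: 19  (via N4)
N24: 21  (via N38)
N8: 26  (via N23)
N12: 29  (via N24)
N39: 36  (via N8)
N19: 36  (via N12)
N32: 44  (via N12)
Shortest route: N4–N38–N24–N12–N32 = 44 ms.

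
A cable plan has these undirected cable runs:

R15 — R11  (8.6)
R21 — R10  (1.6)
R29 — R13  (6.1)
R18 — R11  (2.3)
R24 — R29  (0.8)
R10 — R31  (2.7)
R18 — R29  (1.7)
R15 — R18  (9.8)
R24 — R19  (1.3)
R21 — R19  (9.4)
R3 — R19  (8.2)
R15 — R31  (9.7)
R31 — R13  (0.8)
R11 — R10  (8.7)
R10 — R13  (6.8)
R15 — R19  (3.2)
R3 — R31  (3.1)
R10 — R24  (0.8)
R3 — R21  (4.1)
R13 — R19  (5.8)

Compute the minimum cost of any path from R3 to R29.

Shortest distances from R3:
R3: 0
R31: 3.1  (via R3)
R13: 3.9  (via R31)
R21: 4.1  (via R3)
R10: 5.7  (via R21)
R24: 6.5  (via R10)
R29: 7.3  (via R24)
Shortest route: R3 → R21 → R10 → R24 → R29 = 7.3.

7.3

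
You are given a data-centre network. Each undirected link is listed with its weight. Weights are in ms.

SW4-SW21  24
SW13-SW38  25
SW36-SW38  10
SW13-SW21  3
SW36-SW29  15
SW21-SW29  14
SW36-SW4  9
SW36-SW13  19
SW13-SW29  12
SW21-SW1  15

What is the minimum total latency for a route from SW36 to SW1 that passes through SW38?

53 ms

Best SW36 to SW38: SW36 → SW38 costing 10
Best SW38 to SW1: SW38 → SW13 → SW21 → SW1 costing 43
Total via SW38: 10 + 43 = 53 ms.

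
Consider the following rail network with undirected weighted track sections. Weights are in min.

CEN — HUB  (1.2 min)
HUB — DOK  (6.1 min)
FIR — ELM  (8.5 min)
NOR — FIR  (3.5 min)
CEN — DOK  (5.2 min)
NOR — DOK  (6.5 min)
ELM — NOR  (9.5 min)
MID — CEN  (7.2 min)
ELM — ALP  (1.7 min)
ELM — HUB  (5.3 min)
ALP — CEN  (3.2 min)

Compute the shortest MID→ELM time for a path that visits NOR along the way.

Best MID to NOR: MID–CEN–DOK–NOR costing 18.9
Best NOR to ELM: NOR–ELM costing 9.5
Total via NOR: 18.9 + 9.5 = 28.4 min.

28.4 min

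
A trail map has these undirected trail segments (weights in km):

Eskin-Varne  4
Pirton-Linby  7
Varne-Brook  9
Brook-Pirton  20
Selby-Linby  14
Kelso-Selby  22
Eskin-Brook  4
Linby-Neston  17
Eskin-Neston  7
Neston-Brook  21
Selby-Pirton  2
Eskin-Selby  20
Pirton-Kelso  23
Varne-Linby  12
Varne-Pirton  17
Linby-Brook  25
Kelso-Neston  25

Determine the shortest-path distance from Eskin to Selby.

Compare a few routes:
Eskin → Brook → Pirton → Selby: 4+20+2 = 26
Eskin → Selby: 20 = 20
Eskin → Varne → Linby → Pirton → Selby: 4+12+7+2 = 25
Eskin → Varne → Pirton → Selby: 4+17+2 = 23
Cheapest is Eskin → Selby at 20 km.

20 km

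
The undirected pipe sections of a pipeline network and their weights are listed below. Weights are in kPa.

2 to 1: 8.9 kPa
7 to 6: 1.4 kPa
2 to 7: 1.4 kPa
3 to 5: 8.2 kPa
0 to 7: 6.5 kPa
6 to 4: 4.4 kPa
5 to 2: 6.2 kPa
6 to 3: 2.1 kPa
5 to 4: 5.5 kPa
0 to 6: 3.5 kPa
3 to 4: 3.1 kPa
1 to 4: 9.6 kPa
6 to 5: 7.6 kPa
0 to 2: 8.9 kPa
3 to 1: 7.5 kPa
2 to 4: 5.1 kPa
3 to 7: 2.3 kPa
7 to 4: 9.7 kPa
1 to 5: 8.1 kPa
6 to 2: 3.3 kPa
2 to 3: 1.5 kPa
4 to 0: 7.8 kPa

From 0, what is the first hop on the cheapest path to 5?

Candidate routes:
0 - 6 - 3 - 2 - 5: 3.5+2.1+1.5+6.2 = 13.3
0 - 6 - 5: 3.5+7.6 = 11.1
0 - 6 - 7 - 2 - 5: 3.5+1.4+1.4+6.2 = 12.5
0 - 6 - 2 - 5: 3.5+3.3+6.2 = 13
Cheapest is 0 - 6 - 5 at 11.1 kPa.
So from 0 the first move is to 6.

6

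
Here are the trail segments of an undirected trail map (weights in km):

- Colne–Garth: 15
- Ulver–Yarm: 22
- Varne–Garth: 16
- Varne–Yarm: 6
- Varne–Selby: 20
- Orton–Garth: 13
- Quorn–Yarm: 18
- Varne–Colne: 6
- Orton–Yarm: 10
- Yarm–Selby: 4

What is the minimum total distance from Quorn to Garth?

40 km

Shortest distances from Quorn:
Quorn: 0
Yarm: 18  (via Quorn)
Selby: 22  (via Yarm)
Varne: 24  (via Yarm)
Orton: 28  (via Yarm)
Colne: 30  (via Varne)
Ulver: 40  (via Yarm)
Garth: 40  (via Varne)
Shortest route: Quorn → Yarm → Varne → Garth = 40 km.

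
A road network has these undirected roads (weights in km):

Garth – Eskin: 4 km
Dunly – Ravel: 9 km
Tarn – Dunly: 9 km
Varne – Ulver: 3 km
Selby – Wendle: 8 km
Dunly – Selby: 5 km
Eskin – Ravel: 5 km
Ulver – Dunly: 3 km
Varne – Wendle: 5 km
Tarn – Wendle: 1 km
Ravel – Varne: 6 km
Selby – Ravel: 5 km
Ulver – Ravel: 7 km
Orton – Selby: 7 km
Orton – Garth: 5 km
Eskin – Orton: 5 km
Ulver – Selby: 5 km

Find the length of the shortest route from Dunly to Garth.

Settle nodes by increasing distance from Dunly:
Dunly: 0
Ulver: 3  (via Dunly)
Selby: 5  (via Dunly)
Varne: 6  (via Ulver)
Ravel: 9  (via Dunly)
Tarn: 9  (via Dunly)
Wendle: 10  (via Tarn)
Orton: 12  (via Selby)
Eskin: 14  (via Ravel)
Garth: 17  (via Orton)
Shortest route: Dunly–Selby–Orton–Garth = 17 km.

17 km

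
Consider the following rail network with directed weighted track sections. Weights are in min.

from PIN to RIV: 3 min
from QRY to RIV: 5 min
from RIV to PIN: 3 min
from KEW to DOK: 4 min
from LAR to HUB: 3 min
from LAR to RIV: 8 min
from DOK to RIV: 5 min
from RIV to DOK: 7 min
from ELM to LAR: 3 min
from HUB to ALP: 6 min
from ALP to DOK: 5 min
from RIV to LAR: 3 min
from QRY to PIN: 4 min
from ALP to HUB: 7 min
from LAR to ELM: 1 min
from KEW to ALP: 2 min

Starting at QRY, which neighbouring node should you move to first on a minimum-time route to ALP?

Candidate routes:
QRY → RIV → LAR → HUB → ALP: 5+3+3+6 = 17
QRY → PIN → RIV → LAR → HUB → ALP: 4+3+3+3+6 = 19
The minimum is 17 min via QRY → RIV → LAR → HUB → ALP.
So from QRY the first move is to RIV.

RIV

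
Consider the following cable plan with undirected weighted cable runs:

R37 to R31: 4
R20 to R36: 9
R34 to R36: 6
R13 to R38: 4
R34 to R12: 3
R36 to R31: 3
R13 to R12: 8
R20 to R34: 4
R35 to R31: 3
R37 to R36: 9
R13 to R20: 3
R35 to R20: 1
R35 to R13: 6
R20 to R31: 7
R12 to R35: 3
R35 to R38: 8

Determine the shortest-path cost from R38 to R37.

15

Enumerating some paths:
R38 - R13 - R35 - R31 - R37: 4+6+3+4 = 17
R38 - R13 - R20 - R31 - R37: 4+3+7+4 = 18
R38 - R35 - R31 - R37: 8+3+4 = 15
Cheapest is R38 - R35 - R31 - R37 at 15.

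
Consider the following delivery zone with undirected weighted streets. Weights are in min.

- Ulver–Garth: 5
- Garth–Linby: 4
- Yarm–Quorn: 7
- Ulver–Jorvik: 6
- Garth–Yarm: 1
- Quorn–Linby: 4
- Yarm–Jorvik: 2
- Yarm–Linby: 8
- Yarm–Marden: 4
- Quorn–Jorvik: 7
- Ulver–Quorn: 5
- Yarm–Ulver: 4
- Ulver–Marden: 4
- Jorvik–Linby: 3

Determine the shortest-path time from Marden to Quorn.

Compare a few routes:
Marden → Ulver → Quorn: 4+5 = 9
Marden → Yarm → Quorn: 4+7 = 11
Marden → Yarm → Ulver → Quorn: 4+4+5 = 13
Marden → Yarm → Garth → Linby → Quorn: 4+1+4+4 = 13
The minimum is 9 min via Marden → Ulver → Quorn.

9 min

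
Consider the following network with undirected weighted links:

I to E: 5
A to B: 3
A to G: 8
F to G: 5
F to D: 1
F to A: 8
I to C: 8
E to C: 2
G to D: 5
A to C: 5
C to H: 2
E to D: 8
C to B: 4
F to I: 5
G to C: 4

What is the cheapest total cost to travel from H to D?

Compare a few routes:
H → C → E → D: 2+2+8 = 12
H → C → G → D: 2+4+5 = 11
Cheapest is H → C → G → D at 11.

11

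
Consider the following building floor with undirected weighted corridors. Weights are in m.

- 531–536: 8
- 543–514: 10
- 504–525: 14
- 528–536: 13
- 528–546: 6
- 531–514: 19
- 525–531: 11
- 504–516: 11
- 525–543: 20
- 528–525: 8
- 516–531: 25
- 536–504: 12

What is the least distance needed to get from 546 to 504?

28 m

Candidate routes:
546 → 528 → 525 → 504: 6+8+14 = 28
546 → 528 → 536 → 504: 6+13+12 = 31
Cheapest is 546 → 528 → 525 → 504 at 28 m.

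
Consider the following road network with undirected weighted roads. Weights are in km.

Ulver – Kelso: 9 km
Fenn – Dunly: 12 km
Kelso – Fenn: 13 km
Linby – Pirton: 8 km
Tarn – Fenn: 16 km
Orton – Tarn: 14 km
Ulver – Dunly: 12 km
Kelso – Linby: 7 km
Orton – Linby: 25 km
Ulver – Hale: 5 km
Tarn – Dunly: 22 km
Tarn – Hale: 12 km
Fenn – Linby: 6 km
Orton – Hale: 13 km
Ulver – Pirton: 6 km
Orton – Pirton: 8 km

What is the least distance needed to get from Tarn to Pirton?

22 km

Shortest distances from Tarn:
Tarn: 0
Hale: 12  (via Tarn)
Orton: 14  (via Tarn)
Fenn: 16  (via Tarn)
Ulver: 17  (via Hale)
Linby: 22  (via Fenn)
Pirton: 22  (via Orton)
Shortest route: Tarn → Orton → Pirton = 22 km.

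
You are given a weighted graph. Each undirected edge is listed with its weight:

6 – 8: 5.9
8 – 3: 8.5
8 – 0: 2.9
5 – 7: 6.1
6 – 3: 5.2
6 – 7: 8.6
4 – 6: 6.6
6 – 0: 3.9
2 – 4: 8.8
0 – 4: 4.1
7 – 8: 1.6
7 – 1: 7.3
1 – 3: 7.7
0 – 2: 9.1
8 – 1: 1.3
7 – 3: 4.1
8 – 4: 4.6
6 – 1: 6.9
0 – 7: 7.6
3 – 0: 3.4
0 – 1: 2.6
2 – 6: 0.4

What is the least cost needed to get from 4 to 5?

12.3

Enumerating some paths:
4 → 8 → 7 → 5: 4.6+1.6+6.1 = 12.3
4 → 0 → 1 → 8 → 7 → 5: 4.1+2.6+1.3+1.6+6.1 = 15.7
4 → 0 → 8 → 7 → 5: 4.1+2.9+1.6+6.1 = 14.7
4 → 0 → 3 → 7 → 5: 4.1+3.4+4.1+6.1 = 17.7
The minimum is 12.3 via 4 → 8 → 7 → 5.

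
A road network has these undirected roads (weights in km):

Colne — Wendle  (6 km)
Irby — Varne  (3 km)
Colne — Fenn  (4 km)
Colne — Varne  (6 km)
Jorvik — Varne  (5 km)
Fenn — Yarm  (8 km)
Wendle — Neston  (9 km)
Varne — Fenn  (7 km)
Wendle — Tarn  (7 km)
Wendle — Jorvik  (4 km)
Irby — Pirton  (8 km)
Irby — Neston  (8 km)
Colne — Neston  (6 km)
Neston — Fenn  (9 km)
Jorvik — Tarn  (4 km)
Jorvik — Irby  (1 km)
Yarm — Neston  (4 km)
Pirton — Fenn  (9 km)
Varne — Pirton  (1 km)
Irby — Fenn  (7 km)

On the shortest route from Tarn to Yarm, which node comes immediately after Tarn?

Jorvik

Enumerating some paths:
Tarn - Wendle - Neston - Yarm: 7+9+4 = 20
Tarn - Jorvik - Irby - Fenn - Yarm: 4+1+7+8 = 20
Tarn - Jorvik - Irby - Neston - Yarm: 4+1+8+4 = 17
The minimum is 17 km via Tarn - Jorvik - Irby - Neston - Yarm.
So from Tarn the first move is to Jorvik.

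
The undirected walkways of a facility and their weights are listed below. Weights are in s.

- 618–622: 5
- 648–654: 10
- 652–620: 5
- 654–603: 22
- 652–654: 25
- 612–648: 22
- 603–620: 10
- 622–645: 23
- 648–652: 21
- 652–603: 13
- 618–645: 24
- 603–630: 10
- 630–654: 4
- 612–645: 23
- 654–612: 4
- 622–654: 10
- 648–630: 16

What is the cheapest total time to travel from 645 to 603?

41 s

Candidate routes:
645 - 622 - 654 - 630 - 603: 23+10+4+10 = 47
645 - 612 - 654 - 603: 23+4+22 = 49
645 - 612 - 654 - 630 - 603: 23+4+4+10 = 41
The minimum is 41 s via 645 - 612 - 654 - 630 - 603.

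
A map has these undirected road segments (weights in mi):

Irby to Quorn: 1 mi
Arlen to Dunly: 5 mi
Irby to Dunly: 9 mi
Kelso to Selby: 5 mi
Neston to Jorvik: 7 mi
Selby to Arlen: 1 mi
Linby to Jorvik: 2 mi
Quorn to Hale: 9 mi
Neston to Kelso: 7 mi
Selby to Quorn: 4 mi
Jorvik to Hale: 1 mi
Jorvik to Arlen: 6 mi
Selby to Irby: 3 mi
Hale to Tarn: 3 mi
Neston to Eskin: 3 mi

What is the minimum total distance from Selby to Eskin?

15 mi

Enumerating some paths:
Selby–Irby–Quorn–Hale–Jorvik–Neston–Eskin: 3+1+9+1+7+3 = 24
Selby–Kelso–Neston–Eskin: 5+7+3 = 15
Selby–Arlen–Jorvik–Neston–Eskin: 1+6+7+3 = 17
The minimum is 15 mi via Selby–Kelso–Neston–Eskin.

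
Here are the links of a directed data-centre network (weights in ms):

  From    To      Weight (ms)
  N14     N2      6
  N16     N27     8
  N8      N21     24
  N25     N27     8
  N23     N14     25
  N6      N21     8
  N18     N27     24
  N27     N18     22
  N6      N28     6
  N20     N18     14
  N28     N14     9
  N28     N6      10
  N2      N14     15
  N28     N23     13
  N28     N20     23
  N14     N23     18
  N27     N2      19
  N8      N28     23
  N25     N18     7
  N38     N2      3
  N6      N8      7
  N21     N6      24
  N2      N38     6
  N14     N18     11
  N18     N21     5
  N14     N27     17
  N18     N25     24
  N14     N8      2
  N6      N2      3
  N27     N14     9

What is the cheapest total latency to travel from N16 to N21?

Running Dijkstra from N16:
N16: 0
N27: 8  (via N16)
N14: 17  (via N27)
N8: 19  (via N14)
N2: 23  (via N14)
N18: 28  (via N14)
N38: 29  (via N2)
N21: 33  (via N18)
Shortest route: N16–N27–N14–N18–N21 = 33 ms.

33 ms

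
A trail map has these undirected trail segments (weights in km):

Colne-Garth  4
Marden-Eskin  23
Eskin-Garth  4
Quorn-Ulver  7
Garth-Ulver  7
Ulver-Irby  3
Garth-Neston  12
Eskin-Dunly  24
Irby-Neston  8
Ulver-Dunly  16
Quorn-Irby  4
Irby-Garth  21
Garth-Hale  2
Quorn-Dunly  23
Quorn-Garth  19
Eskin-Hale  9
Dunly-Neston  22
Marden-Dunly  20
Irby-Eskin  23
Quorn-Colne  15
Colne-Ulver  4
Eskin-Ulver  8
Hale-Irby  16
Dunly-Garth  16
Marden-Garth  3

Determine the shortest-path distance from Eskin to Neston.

Running Dijkstra from Eskin:
Eskin: 0
Garth: 4  (via Eskin)
Hale: 6  (via Garth)
Marden: 7  (via Garth)
Colne: 8  (via Garth)
Ulver: 8  (via Eskin)
Irby: 11  (via Ulver)
Quorn: 15  (via Ulver)
Neston: 16  (via Garth)
Shortest route: Eskin–Garth–Neston = 16 km.

16 km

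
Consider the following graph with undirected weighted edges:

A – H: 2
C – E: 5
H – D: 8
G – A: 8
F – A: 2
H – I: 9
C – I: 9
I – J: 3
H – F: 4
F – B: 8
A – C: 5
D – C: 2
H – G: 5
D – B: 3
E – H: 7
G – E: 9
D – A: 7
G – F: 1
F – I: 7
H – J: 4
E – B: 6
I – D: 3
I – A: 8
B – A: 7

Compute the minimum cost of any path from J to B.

9

Shortest distances from J:
J: 0
I: 3  (via J)
H: 4  (via J)
A: 6  (via H)
D: 6  (via I)
C: 8  (via D)
F: 8  (via H)
B: 9  (via D)
Shortest route: J–I–D–B = 9.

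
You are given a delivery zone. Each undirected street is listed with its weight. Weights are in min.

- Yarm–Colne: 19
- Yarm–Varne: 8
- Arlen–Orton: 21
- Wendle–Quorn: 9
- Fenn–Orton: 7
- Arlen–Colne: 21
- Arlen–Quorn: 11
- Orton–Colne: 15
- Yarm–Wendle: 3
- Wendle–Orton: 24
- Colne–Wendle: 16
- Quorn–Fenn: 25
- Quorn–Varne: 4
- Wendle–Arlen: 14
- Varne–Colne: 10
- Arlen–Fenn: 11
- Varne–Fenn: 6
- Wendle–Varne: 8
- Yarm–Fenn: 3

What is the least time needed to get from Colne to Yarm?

18 min

Enumerating some paths:
Colne → Wendle → Yarm: 16+3 = 19
Colne → Varne → Yarm: 10+8 = 18
Colne → Varne → Fenn → Yarm: 10+6+3 = 19
Cheapest is Colne → Varne → Yarm at 18 min.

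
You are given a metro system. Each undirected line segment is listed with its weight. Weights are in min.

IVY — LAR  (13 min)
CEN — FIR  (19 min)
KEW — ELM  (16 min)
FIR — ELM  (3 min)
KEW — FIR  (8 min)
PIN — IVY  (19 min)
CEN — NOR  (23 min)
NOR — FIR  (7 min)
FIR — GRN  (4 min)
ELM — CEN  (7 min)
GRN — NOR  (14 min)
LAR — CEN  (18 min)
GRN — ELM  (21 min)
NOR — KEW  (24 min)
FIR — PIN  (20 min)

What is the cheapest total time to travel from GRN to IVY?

43 min

Candidate routes:
GRN - FIR - PIN - IVY: 4+20+19 = 43
GRN - FIR - ELM - CEN - LAR - IVY: 4+3+7+18+13 = 45
Cheapest is GRN - FIR - PIN - IVY at 43 min.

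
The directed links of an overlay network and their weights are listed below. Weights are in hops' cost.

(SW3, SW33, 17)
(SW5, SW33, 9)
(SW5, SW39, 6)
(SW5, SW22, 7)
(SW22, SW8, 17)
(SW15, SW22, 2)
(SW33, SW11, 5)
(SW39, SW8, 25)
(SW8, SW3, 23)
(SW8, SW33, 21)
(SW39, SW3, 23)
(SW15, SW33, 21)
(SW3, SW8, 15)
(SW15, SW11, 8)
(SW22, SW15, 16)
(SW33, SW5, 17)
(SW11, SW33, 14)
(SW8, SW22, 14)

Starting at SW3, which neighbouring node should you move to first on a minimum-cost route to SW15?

SW8

Compare a few routes:
SW3 → SW33 → SW5 → SW22 → SW15: 17+17+7+16 = 57
SW3 → SW8 → SW22 → SW15: 15+14+16 = 45
Cheapest is SW3 → SW8 → SW22 → SW15 at 45 hops' cost.
So from SW3 the first move is to SW8.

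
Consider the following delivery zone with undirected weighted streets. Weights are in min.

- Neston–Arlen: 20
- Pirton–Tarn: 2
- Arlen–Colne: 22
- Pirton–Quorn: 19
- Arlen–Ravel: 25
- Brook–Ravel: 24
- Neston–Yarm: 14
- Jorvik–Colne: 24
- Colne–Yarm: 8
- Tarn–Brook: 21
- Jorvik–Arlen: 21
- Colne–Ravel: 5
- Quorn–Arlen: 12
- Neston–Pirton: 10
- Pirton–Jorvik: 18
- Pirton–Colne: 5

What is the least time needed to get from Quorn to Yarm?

32 min

Compare a few routes:
Quorn–Pirton–Colne–Yarm: 19+5+8 = 32
Quorn–Arlen–Colne–Yarm: 12+22+8 = 42
Cheapest is Quorn–Pirton–Colne–Yarm at 32 min.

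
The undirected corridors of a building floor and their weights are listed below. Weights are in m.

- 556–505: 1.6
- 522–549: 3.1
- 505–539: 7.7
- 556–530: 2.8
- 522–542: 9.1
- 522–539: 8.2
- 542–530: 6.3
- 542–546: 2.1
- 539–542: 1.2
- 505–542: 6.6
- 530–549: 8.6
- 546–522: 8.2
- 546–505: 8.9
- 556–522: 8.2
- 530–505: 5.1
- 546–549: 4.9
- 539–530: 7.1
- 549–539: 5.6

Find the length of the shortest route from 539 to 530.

Enumerating some paths:
539 - 542 - 530: 1.2+6.3 = 7.5
539 - 505 - 556 - 530: 7.7+1.6+2.8 = 12.1
539 - 530: 7.1 = 7.1
The minimum is 7.1 m via 539 - 530.

7.1 m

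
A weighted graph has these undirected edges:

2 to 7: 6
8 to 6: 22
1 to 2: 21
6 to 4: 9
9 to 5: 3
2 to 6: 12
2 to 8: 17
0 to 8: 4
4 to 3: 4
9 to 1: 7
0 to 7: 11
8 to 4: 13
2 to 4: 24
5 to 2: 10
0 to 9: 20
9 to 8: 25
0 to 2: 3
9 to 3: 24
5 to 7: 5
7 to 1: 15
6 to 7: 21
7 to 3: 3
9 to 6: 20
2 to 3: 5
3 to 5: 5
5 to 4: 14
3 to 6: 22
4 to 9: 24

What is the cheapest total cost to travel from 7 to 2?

6

Enumerating some paths:
7–3–2: 3+5 = 8
7–2: 6 = 6
7–0–2: 11+3 = 14
The minimum is 6 via 7–2.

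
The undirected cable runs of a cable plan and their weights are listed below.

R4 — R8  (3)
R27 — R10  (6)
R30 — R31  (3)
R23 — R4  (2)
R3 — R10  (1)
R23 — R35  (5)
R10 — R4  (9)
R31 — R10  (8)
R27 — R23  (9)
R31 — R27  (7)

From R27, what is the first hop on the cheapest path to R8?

R23

Enumerating some paths:
R27 → R10 → R4 → R8: 6+9+3 = 18
R27 → R23 → R4 → R8: 9+2+3 = 14
Cheapest is R27 → R23 → R4 → R8 at 14.
So from R27 the first move is to R23.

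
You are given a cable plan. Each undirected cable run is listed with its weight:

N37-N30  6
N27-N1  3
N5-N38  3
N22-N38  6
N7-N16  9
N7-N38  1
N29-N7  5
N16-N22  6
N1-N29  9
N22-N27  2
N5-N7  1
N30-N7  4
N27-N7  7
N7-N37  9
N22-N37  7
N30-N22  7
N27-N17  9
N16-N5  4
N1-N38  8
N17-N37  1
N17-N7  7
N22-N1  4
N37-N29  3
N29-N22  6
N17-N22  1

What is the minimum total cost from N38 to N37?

Running Dijkstra from N38:
N38: 0
N7: 1  (via N38)
N5: 2  (via N7)
N30: 5  (via N7)
N22: 6  (via N38)
N29: 6  (via N7)
N16: 6  (via N5)
N17: 7  (via N22)
N37: 8  (via N17)
Shortest route: N38 → N22 → N17 → N37 = 8.

8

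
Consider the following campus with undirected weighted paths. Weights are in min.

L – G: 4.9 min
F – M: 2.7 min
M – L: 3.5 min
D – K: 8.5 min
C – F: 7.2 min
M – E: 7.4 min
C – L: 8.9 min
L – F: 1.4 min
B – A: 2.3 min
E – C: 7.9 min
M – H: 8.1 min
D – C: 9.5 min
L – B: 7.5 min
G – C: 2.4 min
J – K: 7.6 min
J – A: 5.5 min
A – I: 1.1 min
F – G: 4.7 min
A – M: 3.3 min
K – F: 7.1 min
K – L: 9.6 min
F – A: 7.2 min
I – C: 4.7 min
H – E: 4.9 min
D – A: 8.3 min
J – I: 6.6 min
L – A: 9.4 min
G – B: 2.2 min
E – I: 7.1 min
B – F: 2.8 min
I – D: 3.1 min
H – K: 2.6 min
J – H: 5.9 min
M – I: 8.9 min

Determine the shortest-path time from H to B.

12.5 min

Compare a few routes:
H → K → F → B: 2.6+7.1+2.8 = 12.5
H → M → F → B: 8.1+2.7+2.8 = 13.6
H → J → A → B: 5.9+5.5+2.3 = 13.7
H → M → A → B: 8.1+3.3+2.3 = 13.7
Cheapest is H → K → F → B at 12.5 min.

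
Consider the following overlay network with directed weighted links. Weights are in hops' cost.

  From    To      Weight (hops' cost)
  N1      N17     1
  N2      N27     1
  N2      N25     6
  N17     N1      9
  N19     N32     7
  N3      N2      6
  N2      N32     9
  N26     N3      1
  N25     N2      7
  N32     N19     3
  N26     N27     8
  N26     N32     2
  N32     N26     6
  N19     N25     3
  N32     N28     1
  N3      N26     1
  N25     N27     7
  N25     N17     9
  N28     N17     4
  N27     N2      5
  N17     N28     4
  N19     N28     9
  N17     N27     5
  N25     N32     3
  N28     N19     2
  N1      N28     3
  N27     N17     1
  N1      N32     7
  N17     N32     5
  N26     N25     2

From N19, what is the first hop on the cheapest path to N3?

Candidate routes:
N19 - N25 - N32 - N26 - N3: 3+3+6+1 = 13
N19 - N32 - N26 - N3: 7+6+1 = 14
N19 - N25 - N17 - N32 - N26 - N3: 3+9+5+6+1 = 24
N19 - N25 - N27 - N17 - N32 - N26 - N3: 3+7+1+5+6+1 = 23
Cheapest is N19 - N25 - N32 - N26 - N3 at 13 hops' cost.
So from N19 the first move is to N25.

N25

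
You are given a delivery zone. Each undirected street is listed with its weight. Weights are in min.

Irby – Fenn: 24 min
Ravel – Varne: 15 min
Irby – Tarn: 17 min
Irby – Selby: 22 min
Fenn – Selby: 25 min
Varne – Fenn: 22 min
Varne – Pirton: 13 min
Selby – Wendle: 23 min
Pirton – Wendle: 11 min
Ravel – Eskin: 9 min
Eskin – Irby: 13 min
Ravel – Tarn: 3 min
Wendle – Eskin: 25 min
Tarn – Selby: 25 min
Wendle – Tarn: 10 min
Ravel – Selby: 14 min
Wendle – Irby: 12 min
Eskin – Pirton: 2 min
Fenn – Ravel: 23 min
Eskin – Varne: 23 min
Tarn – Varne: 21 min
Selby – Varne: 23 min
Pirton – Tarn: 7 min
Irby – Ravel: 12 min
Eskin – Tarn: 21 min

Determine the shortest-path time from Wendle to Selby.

Shortest distances from Wendle:
Wendle: 0
Tarn: 10  (via Wendle)
Pirton: 11  (via Wendle)
Irby: 12  (via Wendle)
Eskin: 13  (via Pirton)
Ravel: 13  (via Tarn)
Selby: 23  (via Wendle)
Shortest route: Wendle → Selby = 23 min.

23 min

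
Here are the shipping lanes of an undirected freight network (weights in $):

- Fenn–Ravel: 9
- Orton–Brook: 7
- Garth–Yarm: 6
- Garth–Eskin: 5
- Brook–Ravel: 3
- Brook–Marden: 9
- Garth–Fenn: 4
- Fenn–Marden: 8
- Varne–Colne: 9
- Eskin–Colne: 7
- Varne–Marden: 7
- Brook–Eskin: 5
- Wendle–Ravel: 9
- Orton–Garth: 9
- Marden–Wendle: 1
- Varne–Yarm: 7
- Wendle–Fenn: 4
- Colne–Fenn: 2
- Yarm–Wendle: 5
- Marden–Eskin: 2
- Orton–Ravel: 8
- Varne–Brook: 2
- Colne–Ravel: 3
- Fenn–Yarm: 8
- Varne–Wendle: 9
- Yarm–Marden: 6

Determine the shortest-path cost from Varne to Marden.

$7

Running Dijkstra from Varne:
Varne: 0
Brook: 2  (via Varne)
Ravel: 5  (via Brook)
Marden: 7  (via Varne)
Shortest route: Varne → Marden = $7.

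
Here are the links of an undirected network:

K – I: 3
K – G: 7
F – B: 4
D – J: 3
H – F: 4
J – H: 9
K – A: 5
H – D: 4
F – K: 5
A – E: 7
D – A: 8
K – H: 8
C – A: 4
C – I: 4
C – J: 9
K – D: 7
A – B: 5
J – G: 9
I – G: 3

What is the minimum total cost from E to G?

Enumerating some paths:
E → A → K → G: 7+5+7 = 19
E → A → C → I → K → G: 7+4+4+3+7 = 25
E → A → C → I → G: 7+4+4+3 = 18
Cheapest is E → A → C → I → G at 18.

18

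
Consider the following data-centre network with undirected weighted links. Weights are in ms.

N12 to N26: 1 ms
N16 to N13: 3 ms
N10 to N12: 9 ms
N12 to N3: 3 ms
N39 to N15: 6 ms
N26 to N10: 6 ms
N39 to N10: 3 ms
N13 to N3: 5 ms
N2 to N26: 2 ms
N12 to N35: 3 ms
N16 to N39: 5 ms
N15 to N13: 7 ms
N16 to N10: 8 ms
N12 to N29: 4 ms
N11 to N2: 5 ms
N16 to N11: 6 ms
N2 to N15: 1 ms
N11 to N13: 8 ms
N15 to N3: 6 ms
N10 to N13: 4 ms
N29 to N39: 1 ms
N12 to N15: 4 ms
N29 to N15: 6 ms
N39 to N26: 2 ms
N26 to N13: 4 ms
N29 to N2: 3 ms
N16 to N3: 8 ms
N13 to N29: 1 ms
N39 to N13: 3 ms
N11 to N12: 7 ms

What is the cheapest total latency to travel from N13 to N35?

8 ms

Candidate routes:
N13 → N29 → N12 → N35: 1+4+3 = 8
N13 → N39 → N26 → N12 → N35: 3+2+1+3 = 9
The minimum is 8 ms via N13 → N29 → N12 → N35.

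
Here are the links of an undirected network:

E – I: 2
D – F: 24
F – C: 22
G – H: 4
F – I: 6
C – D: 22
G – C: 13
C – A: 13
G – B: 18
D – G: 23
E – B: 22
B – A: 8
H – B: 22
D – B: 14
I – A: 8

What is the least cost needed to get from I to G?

Enumerating some paths:
I → E → B → G: 2+22+18 = 42
I → A → B → H → G: 8+8+22+4 = 42
I → A → B → G: 8+8+18 = 34
I → F → C → G: 6+22+13 = 41
Cheapest is I → A → B → G at 34.

34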